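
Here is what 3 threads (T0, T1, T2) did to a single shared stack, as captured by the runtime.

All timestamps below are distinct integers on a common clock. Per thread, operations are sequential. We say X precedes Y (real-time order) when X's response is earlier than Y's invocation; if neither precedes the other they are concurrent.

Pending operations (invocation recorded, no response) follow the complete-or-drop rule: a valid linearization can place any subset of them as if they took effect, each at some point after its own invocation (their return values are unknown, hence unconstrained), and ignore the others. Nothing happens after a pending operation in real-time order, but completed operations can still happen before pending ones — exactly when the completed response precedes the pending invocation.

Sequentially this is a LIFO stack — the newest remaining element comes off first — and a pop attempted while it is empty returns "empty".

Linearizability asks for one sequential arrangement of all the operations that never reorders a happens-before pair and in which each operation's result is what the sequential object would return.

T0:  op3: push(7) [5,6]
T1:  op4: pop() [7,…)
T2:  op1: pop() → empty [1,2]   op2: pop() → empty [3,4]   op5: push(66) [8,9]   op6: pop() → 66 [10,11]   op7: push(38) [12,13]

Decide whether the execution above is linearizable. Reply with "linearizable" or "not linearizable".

a witness: op1, op2, op3, op4, op5, op6, op7
1. op1 pop() → empty, leaving stack <>
2. op2 pop() → empty, leaving stack <>
3. op3 push(7), leaving stack <7>
4. op4 pop() (pending, included), leaving stack <>
5. op5 push(66), leaving stack <66>
6. op6 pop() → 66, leaving stack <>
7. op7 push(38), leaving stack <38>

linearizable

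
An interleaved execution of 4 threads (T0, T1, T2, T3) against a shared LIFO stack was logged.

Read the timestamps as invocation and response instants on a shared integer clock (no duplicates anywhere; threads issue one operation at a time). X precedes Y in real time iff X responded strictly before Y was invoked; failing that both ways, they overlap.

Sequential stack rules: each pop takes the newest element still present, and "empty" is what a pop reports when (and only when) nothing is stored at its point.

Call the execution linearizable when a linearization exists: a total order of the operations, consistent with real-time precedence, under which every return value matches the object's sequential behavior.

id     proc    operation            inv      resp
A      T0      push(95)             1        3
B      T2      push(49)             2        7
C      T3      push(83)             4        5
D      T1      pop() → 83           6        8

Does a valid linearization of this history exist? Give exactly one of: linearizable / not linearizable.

linearizable

one valid linearization: A, B, C, D
after step 1 (A push(95)): stack <95>
after step 2 (B push(49)): stack <95,49>
after step 3 (C push(83)): stack <95,49,83>
after step 4 (D pop() → 83): stack <95,49>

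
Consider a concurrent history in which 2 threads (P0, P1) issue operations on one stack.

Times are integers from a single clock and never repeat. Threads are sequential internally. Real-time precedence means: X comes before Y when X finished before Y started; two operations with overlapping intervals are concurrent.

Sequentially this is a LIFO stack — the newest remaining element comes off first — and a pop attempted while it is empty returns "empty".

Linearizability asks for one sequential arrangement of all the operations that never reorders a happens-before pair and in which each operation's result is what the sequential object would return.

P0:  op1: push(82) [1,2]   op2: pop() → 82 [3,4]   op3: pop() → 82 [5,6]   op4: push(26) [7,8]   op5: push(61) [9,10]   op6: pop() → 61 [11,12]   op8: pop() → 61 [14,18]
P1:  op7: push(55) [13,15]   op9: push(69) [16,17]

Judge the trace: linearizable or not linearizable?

through event 5 a valid linearization exists; event 6 (op3 responding at time 6) ends that
exhaustive check: the 3 completed stack ops admit one real-time order; illegal
for example op1, op2, op3 fails at step 3: op3 pop() → 82 is not legal there

not linearizable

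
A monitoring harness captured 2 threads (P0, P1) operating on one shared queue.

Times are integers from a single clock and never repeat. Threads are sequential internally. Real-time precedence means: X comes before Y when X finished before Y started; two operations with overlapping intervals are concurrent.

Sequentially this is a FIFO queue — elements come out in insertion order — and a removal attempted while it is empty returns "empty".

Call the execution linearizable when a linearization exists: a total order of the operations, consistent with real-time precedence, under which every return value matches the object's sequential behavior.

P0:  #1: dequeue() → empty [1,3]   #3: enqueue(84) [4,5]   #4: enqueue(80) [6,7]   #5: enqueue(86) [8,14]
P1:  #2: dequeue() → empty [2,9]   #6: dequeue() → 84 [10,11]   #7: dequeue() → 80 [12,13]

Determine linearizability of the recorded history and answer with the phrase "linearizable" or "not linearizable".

linearizable

a witness: #1, #2, #3, #4, #5, #6, #7
1. #1 dequeue() → empty, leaving queue <>
2. #2 dequeue() → empty, leaving queue <>
3. #3 enqueue(84), leaving queue <84>
4. #4 enqueue(80), leaving queue <84,80>
5. #5 enqueue(86), leaving queue <84,80,86>
6. #6 dequeue() → 84, leaving queue <80,86>
7. #7 dequeue() → 80, leaving queue <86>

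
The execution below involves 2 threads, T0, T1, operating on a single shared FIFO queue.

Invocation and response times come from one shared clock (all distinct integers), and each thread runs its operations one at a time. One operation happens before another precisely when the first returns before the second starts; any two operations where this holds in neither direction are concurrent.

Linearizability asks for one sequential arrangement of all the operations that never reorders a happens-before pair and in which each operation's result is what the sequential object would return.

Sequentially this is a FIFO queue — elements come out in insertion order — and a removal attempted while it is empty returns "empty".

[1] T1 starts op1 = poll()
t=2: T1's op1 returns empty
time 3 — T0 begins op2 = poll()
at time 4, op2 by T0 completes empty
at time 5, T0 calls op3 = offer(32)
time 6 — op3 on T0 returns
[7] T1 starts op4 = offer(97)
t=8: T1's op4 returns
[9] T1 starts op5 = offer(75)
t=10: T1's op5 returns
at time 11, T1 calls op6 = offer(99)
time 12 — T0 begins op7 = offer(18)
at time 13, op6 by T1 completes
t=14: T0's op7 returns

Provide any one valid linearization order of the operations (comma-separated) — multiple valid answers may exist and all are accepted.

op1, op2, op3, op4, op5, op6, op7

after step 1 (op1 poll() → empty): queue <>
after step 2 (op2 poll() → empty): queue <>
after step 3 (op3 offer(32)): queue <32>
after step 4 (op4 offer(97)): queue <32,97>
after step 5 (op5 offer(75)): queue <32,97,75>
after step 6 (op6 offer(99)): queue <32,97,75,99>
after step 7 (op7 offer(18)): queue <32,97,75,99,18>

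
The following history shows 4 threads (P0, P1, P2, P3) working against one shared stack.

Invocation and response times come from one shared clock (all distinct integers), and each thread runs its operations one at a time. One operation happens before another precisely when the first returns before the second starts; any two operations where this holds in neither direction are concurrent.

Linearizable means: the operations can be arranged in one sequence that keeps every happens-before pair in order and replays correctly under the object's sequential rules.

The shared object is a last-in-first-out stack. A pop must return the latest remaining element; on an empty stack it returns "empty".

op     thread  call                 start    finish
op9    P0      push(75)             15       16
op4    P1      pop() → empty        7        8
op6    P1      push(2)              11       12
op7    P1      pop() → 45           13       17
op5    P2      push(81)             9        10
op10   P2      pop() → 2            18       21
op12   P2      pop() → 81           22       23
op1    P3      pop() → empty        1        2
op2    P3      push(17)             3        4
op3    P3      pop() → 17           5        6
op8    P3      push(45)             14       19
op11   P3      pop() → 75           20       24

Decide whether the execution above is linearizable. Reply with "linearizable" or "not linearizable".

one valid linearization: op1, op2, op3, op4, op5, op6, op8, op7, op9, op11, op10, op12
1. op1 pop() → empty, leaving stack <>
2. op2 push(17), leaving stack <17>
3. op3 pop() → 17, leaving stack <>
4. op4 pop() → empty, leaving stack <>
5. op5 push(81), leaving stack <81>
6. op6 push(2), leaving stack <81,2>
7. op8 push(45), leaving stack <81,2,45>
8. op7 pop() → 45, leaving stack <81,2>
9. op9 push(75), leaving stack <81,2,75>
10. op11 pop() → 75, leaving stack <81,2>
11. op10 pop() → 2, leaving stack <81>
12. op12 pop() → 81, leaving stack <>

linearizable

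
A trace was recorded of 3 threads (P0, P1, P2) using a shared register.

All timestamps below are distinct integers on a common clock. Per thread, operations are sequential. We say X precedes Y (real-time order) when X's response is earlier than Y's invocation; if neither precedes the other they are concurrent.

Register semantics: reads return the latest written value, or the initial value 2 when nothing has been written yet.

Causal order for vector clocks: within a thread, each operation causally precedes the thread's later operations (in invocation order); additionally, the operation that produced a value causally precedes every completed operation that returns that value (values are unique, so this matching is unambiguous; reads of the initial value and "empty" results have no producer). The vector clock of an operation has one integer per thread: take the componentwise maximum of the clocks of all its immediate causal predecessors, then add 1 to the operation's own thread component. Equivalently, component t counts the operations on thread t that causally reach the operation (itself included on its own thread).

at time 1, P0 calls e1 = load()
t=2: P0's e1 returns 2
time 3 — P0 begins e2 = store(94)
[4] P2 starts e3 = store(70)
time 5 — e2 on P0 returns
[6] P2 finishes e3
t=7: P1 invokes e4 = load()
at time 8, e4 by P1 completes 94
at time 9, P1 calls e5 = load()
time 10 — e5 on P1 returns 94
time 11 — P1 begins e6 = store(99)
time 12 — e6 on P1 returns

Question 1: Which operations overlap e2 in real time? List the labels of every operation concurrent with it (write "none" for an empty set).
concurrent with e2 ([3,5]): every op whose interval crosses 3..5
e1 [1,2]: before
e3 [4,6]: concurrent
e4 [7,8]: after
e5 [9,10]: after
e6 [11,12]: after

e3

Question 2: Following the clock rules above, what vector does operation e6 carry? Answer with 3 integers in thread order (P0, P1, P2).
root op e3, invoked 4: fresh clock plus P2's own tick → (0, 0, 1)
root op e1, invoked 1: fresh clock plus P0's own tick → (1, 0, 0)
e2 (invocation 3): componentwise max over VC(e1)=(1, 0, 0), +1 at P0, giving (2, 0, 0)
e4 (invocation 7): componentwise max over VC(e2)=(2, 0, 0), +1 at P1, giving (2, 1, 0)
e5 (invocation 9): componentwise max over VC(e2)=(2, 0, 0), VC(e4)=(2, 1, 0), +1 at P1, giving (2, 2, 0)
e6 (invocation 11): componentwise max over VC(e5)=(2, 2, 0), +1 at P1, giving (2, 3, 0)
target: VC(e6) = (2, 3, 0)

(2, 3, 0)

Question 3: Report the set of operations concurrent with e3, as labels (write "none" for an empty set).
e3 spans [4,6]; an op avoiding the whole window 4..6 is ordered, any other is concurrent
e1 [1,2]: before
e2 [3,5]: concurrent
e4 [7,8]: after
e5 [9,10]: after
e6 [11,12]: after

e2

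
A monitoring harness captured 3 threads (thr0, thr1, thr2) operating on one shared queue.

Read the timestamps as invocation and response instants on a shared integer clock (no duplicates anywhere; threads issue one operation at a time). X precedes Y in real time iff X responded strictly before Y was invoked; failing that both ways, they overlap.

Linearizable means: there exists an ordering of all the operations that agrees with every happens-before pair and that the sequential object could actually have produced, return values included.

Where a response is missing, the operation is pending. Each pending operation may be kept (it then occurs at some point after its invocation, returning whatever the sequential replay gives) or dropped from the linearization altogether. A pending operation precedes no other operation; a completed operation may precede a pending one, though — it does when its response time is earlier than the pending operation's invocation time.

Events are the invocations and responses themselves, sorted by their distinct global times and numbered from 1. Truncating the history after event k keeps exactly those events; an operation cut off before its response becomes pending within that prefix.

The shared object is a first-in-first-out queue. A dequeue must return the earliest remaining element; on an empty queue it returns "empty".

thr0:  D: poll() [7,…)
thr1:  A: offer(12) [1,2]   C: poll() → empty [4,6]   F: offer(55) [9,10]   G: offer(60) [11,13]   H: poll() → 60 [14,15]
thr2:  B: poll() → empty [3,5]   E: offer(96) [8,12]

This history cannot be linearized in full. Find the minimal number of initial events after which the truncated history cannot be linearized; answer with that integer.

events 1..5 are still linearizable — one witness is A, C, B:
after step 1 (A offer(12)): queue <12>
after step 2 (C poll() (pending, included)): queue <>
after step 3 (B poll() → empty): queue <>
include event 6 — C responding at 6 — and every candidate order breaks
for example A, B, C fails at step 2: B poll() → empty is not legal there
for example A, C, B fails at step 2: C poll() → empty is not legal there

6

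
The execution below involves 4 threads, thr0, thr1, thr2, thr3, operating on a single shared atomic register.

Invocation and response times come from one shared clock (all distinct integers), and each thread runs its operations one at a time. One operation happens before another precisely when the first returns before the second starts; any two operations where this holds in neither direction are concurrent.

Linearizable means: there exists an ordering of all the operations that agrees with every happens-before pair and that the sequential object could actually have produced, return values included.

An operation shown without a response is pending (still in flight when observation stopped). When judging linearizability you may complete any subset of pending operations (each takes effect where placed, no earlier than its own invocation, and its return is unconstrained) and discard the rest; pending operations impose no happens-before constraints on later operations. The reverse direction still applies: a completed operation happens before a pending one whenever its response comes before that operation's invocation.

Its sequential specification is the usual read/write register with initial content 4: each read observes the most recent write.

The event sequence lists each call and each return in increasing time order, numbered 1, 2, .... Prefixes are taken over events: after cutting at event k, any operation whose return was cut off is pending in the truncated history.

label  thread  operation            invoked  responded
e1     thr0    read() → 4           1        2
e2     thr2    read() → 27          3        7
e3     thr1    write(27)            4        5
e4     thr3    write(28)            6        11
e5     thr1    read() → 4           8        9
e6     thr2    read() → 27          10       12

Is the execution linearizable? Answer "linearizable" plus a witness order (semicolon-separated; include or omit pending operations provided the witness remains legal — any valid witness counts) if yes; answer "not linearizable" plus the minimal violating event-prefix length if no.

the violation lands at event 9, e5's response at time 9: events 1..8 linearize, events 1..9 do not
checked exhaustively: 2 real-time-consistent orders of 4 completed operations, zero legal atomic register replays
no completion choice of the 1 pending operation (e4) rescues it — every subset was tried
take e1, e2, e3, e5 (pending dropped): step 2 already fails, because e2 read() → 27 cannot occur there
take e1, e3, e2, e5 (pending dropped): step 4 already fails, because e5 read() → 4 cannot occur there

not linearizable — minimal violating prefix: 9 events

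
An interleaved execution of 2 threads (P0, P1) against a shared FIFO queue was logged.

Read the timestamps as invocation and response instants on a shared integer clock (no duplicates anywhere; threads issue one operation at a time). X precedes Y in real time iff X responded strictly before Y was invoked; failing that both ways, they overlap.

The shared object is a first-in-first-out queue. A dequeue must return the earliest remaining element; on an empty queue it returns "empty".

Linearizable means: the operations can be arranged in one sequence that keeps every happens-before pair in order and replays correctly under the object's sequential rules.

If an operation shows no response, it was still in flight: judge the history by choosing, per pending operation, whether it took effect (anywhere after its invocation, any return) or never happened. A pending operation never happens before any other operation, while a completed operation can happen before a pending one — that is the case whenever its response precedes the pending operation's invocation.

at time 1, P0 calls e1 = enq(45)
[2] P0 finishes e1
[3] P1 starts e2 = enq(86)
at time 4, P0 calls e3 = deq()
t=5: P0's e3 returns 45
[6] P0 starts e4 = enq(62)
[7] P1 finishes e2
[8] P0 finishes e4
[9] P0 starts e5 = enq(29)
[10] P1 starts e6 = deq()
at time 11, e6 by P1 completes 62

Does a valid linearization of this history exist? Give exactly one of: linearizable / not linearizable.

a witness: e1, e3, e4, e2, e5, e6
after step 1 (e1 enq(45)): queue <45>
after step 2 (e3 deq() → 45): queue <>
after step 3 (e4 enq(62)): queue <62>
after step 4 (e2 enq(86)): queue <62,86>
after step 5 (e5 enq(29) (pending, included)): queue <62,86,29>
after step 6 (e6 deq() → 62): queue <86,29>

linearizable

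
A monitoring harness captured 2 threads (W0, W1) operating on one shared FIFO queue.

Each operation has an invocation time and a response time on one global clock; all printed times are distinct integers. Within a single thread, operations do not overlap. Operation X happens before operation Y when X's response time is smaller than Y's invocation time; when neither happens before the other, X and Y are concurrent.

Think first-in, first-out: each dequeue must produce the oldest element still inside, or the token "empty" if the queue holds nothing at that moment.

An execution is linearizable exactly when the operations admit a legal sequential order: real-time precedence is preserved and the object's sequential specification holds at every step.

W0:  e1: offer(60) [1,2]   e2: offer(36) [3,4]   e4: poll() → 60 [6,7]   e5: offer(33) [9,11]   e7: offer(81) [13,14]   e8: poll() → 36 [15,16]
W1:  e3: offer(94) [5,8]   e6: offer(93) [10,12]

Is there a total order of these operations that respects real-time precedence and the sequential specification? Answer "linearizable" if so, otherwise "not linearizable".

linearizable

a witness: e1, e2, e3, e4, e5, e6, e7, e8
after step 1 (e1 offer(60)): queue <60>
after step 2 (e2 offer(36)): queue <60,36>
after step 3 (e3 offer(94)): queue <60,36,94>
after step 4 (e4 poll() → 60): queue <36,94>
after step 5 (e5 offer(33)): queue <36,94,33>
after step 6 (e6 offer(93)): queue <36,94,33,93>
after step 7 (e7 offer(81)): queue <36,94,33,93,81>
after step 8 (e8 poll() → 36): queue <94,33,93,81>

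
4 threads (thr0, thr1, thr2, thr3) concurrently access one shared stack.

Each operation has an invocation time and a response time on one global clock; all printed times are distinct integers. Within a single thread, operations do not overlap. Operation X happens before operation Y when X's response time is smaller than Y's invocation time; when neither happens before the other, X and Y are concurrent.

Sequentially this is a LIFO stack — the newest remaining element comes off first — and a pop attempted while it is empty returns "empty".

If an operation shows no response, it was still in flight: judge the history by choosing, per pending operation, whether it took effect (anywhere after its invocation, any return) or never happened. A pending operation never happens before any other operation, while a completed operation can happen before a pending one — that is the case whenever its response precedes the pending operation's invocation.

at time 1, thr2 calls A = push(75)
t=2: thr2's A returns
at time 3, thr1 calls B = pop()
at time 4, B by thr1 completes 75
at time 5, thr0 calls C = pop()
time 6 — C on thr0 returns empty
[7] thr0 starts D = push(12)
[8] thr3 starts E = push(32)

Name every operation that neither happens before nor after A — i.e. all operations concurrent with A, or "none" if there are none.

none

concurrent with A ([1,2]): every op whose interval crosses 1..2
B [3,4]: after
C [5,6]: after
D [7,…): after
E [8,…): after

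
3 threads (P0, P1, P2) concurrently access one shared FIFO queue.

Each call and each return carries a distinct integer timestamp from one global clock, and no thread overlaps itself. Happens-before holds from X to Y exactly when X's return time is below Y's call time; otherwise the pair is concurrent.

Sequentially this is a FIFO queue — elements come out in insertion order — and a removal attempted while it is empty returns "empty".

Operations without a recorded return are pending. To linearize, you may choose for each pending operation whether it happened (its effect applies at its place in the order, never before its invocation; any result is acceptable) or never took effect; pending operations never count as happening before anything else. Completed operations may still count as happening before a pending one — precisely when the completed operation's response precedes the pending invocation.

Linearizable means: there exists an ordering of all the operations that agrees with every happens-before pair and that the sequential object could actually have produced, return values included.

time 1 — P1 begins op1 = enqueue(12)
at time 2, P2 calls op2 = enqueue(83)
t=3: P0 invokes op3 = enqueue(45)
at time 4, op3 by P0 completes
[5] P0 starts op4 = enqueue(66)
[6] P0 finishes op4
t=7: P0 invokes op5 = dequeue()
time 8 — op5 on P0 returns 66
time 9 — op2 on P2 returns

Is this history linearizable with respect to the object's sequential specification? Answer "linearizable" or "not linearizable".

not linearizable

cut after 7 events: linearizable; cut after 8 events (op5 responds, time 8): not linearizable
a single order respects real time; the 3 completed FIFO queue operations fail replay along it
including or dropping the 2 pending operations (op1, op2) in any combination fails
for example op3, op4, op5 (pending dropped) fails at step 3: op5 dequeue() → 66 is not legal there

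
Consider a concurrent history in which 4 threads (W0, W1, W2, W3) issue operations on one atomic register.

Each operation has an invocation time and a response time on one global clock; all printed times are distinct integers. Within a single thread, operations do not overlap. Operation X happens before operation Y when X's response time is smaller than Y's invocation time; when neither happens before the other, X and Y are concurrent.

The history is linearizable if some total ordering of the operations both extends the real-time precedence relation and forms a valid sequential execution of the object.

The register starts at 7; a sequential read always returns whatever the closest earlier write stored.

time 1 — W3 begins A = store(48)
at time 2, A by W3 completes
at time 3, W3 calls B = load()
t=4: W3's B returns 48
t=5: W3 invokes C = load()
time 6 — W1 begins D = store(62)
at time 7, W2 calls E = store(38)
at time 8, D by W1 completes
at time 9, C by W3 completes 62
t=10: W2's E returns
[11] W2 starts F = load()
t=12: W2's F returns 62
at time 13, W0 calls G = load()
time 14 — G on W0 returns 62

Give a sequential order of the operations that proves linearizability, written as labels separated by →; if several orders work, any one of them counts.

A → B → E → D → C → F → G

after step 1 (A store(48)): value 48
after step 2 (B load() → 48): value 48
after step 3 (E store(38)): value 38
after step 4 (D store(62)): value 62
after step 5 (C load() → 62): value 62
after step 6 (F load() → 62): value 62
after step 7 (G load() → 62): value 62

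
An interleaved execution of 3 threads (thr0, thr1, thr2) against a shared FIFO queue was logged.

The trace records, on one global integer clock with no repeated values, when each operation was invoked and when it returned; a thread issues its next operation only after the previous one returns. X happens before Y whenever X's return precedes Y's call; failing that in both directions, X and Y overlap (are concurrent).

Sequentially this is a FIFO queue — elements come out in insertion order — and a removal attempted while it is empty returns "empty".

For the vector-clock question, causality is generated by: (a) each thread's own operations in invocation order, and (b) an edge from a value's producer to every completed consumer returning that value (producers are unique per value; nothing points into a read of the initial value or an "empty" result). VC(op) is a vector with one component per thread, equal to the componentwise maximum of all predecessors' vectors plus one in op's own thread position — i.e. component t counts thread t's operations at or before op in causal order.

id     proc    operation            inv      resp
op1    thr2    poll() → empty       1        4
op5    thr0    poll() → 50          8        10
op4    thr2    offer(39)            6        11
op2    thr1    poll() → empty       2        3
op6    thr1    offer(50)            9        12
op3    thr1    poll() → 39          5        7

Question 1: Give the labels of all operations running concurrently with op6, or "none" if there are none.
op4, op5

concurrent with op6 ([9,12]): every op whose interval crosses 9..12
op1 [1,4]: before
op2 [2,3]: before
op3 [5,7]: before
op4 [6,11]: concurrent
op5 [8,10]: concurrent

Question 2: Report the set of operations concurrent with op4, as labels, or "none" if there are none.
op3, op5, op6

op4 runs from 6 to 11; window-overlapping ops are concurrent
op1 [1,4]: before
op2 [2,3]: before
op3 [5,7]: concurrent
op5 [8,10]: concurrent
op6 [9,12]: concurrent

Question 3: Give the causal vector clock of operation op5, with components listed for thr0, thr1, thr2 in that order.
(1, 3, 2)

root op op1, invoked 1: fresh clock plus thr2's own tick → (0, 0, 1)
root op op2, invoked 2: fresh clock plus thr1's own tick → (0, 1, 0)
op4, invoked 6, takes VC(op1)=(0, 0, 1) under max, adds 1 for thr2 → (0, 0, 2)
op3, invoked 5, takes VC(op2)=(0, 1, 0), VC(op4)=(0, 0, 2) under max, adds 1 for thr1 → (0, 2, 2)
op6, invoked 9, takes VC(op3)=(0, 2, 2) under max, adds 1 for thr1 → (0, 3, 2)
op5, invoked 8, takes VC(op6)=(0, 3, 2) under max, adds 1 for thr0 → (1, 3, 2)
target: VC(op5) = (1, 3, 2)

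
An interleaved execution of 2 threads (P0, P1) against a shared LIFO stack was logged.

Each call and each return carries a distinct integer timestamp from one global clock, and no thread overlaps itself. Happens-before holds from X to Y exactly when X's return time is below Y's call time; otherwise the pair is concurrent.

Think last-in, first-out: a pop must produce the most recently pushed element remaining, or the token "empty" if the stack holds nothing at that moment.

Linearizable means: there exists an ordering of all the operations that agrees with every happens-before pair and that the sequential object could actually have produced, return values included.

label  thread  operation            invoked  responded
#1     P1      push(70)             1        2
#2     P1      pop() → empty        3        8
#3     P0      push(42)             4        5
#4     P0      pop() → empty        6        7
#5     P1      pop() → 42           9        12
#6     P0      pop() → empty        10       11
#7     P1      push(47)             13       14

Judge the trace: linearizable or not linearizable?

not linearizable

events 1..6 are fine; event 7 — the response of #4 at time 7 — makes the prefix non-linearizable
exactly one order of the 3 completed ops respects real time; the LIFO stack replay fails
completion choices over the 1 pending operation (#2) were checked; none helps
one such order, #1, #3, #4 (pending dropped), breaks at step 3 where #4 pop() → empty is illegal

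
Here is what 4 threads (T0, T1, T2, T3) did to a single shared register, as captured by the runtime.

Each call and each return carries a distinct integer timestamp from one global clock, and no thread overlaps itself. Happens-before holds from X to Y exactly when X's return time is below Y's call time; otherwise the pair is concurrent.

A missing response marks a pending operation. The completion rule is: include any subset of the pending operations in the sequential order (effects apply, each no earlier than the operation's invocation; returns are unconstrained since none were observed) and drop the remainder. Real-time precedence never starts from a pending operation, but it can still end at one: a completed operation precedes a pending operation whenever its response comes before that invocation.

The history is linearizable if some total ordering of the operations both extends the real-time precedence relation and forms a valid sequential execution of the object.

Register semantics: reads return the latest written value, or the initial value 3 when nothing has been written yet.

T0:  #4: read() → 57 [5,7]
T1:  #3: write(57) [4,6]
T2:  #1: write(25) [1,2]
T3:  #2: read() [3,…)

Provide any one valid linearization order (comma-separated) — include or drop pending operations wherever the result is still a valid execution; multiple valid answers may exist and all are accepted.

#1, #2, #3, #4

after step 1 (#1 write(25)): value 25
after step 2 (#2 read() (pending, included)): value 25
after step 3 (#3 write(57)): value 57
after step 4 (#4 read() → 57): value 57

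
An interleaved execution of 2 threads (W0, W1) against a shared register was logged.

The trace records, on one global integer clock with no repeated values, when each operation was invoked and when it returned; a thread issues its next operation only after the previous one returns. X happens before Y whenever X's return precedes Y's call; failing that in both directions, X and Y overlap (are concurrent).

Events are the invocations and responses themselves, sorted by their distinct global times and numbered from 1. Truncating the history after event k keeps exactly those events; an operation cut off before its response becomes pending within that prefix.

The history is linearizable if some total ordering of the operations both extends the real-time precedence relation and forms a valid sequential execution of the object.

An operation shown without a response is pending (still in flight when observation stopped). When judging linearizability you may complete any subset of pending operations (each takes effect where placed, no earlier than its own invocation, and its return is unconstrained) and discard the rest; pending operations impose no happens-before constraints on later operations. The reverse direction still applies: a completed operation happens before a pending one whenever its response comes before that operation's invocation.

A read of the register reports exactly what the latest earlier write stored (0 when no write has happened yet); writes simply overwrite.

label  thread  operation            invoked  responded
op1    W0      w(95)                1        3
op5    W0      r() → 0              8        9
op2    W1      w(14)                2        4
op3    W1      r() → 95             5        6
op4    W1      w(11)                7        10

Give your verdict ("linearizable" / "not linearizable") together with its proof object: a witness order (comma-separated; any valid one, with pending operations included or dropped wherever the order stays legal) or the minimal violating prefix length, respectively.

not linearizable — minimal violating prefix: 9 events

already the first 9 events (up to op5's response at time 9) admit no linearization; the first 8 still do
checked exhaustively: 2 real-time-consistent orders of 4 completed operations, zero legal register replays
no completion choice of the 1 pending operation (op4) rescues it — every subset was tried
one such order, op1, op2, op3, op5 (pending dropped), breaks at step 3 where op3 r() → 95 is illegal
one such order, op2, op1, op3, op5 (pending dropped), breaks at step 4 where op5 r() → 0 is illegal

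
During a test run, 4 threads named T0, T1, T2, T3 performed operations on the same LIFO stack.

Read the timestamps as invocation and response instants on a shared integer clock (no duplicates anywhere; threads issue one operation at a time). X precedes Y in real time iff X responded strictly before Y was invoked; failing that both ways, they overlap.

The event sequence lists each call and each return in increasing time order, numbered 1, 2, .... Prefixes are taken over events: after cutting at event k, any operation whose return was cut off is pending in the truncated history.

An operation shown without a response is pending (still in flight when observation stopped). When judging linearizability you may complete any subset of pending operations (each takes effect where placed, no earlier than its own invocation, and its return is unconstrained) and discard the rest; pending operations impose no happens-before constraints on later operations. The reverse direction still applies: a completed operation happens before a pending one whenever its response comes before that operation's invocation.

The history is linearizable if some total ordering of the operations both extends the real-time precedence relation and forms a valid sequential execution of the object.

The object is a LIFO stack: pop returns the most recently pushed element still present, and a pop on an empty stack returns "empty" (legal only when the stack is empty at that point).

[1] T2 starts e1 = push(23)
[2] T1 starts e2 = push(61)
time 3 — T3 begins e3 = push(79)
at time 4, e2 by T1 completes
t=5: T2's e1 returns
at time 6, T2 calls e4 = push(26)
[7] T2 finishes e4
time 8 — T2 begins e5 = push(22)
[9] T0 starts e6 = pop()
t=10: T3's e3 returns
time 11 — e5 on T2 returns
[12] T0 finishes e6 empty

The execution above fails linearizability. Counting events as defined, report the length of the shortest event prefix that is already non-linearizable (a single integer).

events 1..11 are linearizable; a witness order is e1, e2, e3, e4, e5:
step 1: e1 push(23) — stack <23>
step 2: e2 push(61) — stack <23,61>
step 3: e3 push(79) — stack <23,61,79>
step 4: e4 push(26) — stack <23,61,79,26>
step 5: e5 push(22) — stack <23,61,79,26,22>
at event 12 (e6's time-12 response) nothing linearizes any more
one such order, e1, e2, e3, e4, e5, e6, breaks at step 6 where e6 pop() → empty is illegal
one such order, e1, e2, e3, e4, e6, e5, breaks at step 5 where e6 pop() → empty is illegal

12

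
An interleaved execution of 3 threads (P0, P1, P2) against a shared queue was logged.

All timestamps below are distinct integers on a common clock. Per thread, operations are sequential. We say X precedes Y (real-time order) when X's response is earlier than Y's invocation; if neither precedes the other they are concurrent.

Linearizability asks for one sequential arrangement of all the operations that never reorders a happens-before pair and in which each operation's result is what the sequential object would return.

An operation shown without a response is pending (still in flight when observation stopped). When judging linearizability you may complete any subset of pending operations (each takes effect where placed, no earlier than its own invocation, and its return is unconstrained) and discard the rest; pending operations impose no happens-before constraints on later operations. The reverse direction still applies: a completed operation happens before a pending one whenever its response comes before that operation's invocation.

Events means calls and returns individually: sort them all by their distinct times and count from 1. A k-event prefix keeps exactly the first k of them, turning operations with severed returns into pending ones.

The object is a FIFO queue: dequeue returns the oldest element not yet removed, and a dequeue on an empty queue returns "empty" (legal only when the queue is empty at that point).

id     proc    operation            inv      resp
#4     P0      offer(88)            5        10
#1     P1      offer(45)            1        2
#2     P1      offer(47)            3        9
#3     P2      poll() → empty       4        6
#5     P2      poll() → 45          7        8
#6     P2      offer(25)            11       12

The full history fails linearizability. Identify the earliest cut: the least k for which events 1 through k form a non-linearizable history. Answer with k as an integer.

6

events 1..5 are linearizable, e.g. via #1:
1. #1 offer(45), leaving queue <45>
with event 6 included (#3 responding at time 6), all real-time-consistent orders fail
including or dropping the 2 pending operations (#2, #4) in any combination fails
for example #1, #3 (pending dropped) fails at step 2: #3 poll() → empty is not legal there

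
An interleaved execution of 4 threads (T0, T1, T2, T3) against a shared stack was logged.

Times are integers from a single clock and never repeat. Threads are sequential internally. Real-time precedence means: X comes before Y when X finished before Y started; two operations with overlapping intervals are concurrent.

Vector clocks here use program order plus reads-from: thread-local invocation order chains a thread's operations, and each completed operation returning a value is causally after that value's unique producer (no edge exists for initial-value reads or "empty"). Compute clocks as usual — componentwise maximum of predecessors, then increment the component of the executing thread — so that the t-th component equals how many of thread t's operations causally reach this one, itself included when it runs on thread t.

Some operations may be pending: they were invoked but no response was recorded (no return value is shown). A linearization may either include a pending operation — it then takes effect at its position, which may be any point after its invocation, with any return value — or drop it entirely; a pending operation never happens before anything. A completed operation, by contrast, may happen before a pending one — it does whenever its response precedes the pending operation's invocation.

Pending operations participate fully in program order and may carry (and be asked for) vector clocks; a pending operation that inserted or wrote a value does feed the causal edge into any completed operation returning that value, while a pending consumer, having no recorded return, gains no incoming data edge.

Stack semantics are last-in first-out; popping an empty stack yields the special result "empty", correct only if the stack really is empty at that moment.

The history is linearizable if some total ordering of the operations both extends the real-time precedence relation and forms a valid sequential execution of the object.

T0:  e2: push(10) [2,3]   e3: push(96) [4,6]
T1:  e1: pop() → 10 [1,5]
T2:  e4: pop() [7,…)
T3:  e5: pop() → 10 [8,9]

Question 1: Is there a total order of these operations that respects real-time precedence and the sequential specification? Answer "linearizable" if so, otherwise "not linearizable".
not linearizable

the violation lands at event 9, e5's response at time 9: events 1..8 linearize, events 1..9 do not
3 orders of the 4 completed stack ops respect real time; none is legal
every completion of the 1 pending operation (e4) was checked; none linearizes
for example e1, e2, e3, e5 (pending dropped) fails at step 1: e1 pop() → 10 is not legal there
for example e2, e1, e3, e5 (pending dropped) fails at step 4: e5 pop() → 10 is not legal there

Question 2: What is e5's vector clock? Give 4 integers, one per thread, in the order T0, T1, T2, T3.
(1, 0, 0, 1)

e4 (invocation 7): nothing precedes it; T2's component alone gives (0, 0, 1, 0)
e2 (invocation 2): nothing precedes it; T0's component alone gives (1, 0, 0, 0)
from VC(e2)=(1, 0, 0, 0), e5 (invoked 8) maxes components and bumps T3 → (1, 0, 0, 1)
from VC(e2)=(1, 0, 0, 0), e1 (invoked 1) maxes components and bumps T1 → (1, 1, 0, 0)
from VC(e2)=(1, 0, 0, 0), e3 (invoked 4) maxes components and bumps T0 → (2, 0, 0, 0)
target: VC(e5) = (1, 0, 0, 1)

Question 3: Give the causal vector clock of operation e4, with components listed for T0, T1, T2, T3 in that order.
(0, 0, 1, 0)

VC(e4, invoked at 7): no causal predecessors; +1 on T2 → (0, 0, 1, 0)
VC(e2, invoked at 2): no causal predecessors; +1 on T0 → (1, 0, 0, 0)
merge at e5 (invoked 8): VC(e2)=(1, 0, 0, 0), own-thread bump on T3 → (1, 0, 0, 1)
merge at e1 (invoked 1): VC(e2)=(1, 0, 0, 0), own-thread bump on T1 → (1, 1, 0, 0)
merge at e3 (invoked 4): VC(e2)=(1, 0, 0, 0), own-thread bump on T0 → (2, 0, 0, 0)
target: VC(e4) = (0, 0, 1, 0)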